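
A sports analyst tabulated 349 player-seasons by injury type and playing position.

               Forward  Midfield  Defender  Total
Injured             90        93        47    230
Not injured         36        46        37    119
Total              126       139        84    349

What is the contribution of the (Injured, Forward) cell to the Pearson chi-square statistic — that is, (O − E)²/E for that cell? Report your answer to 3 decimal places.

0.584

Row total (Injured) = 230; column total (Forward) = 126; N = 349.
Expected count E = 230 × 126 / 349 = 83.0372.
Contribution = (O − E)²/E = (90 − 83.0372)² / 83.0372 = 0.584.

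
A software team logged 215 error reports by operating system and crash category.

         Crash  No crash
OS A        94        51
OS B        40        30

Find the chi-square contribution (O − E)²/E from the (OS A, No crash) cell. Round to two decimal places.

0.24

Row total (OS A) = 145; column total (No crash) = 81; N = 215.
Expected count E = 145 × 81 / 215 = 54.628.
Contribution = (O − E)²/E = (51 − 54.628)² / 54.628 = 0.24.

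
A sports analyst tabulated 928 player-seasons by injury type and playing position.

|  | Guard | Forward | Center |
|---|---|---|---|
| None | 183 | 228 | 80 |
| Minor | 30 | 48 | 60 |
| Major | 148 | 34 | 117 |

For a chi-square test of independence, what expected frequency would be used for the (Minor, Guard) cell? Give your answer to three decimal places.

Row total (Minor) = 138; column total (Guard) = 361; grand total N = 928.
Expected count = (row total × column total) / N = 138 × 361 / 928 = 53.683.

53.683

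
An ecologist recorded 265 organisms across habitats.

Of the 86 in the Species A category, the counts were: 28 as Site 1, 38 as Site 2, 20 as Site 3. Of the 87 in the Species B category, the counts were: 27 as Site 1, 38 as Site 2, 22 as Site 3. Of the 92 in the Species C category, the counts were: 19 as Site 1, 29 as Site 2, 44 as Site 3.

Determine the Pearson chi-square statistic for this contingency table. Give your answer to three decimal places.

Row totals: 86, 87, 92. Column totals: 74, 105, 86. Grand total N = 265.
Expected counts (row total × column total / N):
  Species A, Site 1: 86×74/265 = 24.01509
  Species A, Site 2: 86×105/265 = 34.07547
  Species A, Site 3: 86×86/265 = 27.90943
  Species B, Site 1: 87×74/265 = 24.29434
  Species B, Site 2: 87×105/265 = 34.47170
  Species B, Site 3: 87×86/265 = 28.23396
  Species C, Site 1: 92×74/265 = 25.69057
  Species C, Site 2: 92×105/265 = 36.45283
  Species C, Site 3: 92×86/265 = 29.85660
Contributions (O − E)²/E:
  (28 − 24.01509)²/24.01509 = 0.6612
  (38 − 34.07547)²/34.07547 = 0.4520
  (20 − 27.90943)²/27.90943 = 2.2415
  (27 − 24.29434)²/24.29434 = 0.3013
  (38 − 34.47170)²/34.47170 = 0.3611
  (22 − 28.23396)²/28.23396 = 1.3764
  (19 − 25.69057)²/25.69057 = 1.7424
  (29 − 36.45283)²/36.45283 = 1.5237
  (44 − 29.85660)²/29.85660 = 6.6999
χ² = 0.6612 + 0.4520 + 2.2415 + 0.3013 + 0.3611 + 1.3764 + 1.7424 + 1.5237 + 6.6999 = 15.360

15.360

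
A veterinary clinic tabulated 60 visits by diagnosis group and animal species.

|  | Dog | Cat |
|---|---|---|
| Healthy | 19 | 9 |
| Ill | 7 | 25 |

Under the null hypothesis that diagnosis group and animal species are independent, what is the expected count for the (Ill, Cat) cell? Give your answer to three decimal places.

18.133

Row total (Ill) = 32; column total (Cat) = 34; grand total N = 60.
Expected count = (row total × column total) / N = 32 × 34 / 60 = 18.133.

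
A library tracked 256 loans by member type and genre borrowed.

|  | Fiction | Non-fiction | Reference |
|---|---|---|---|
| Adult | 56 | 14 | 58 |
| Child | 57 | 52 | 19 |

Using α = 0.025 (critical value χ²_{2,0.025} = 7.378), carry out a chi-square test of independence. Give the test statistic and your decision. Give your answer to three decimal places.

41.641; reject H₀

Row totals: 128, 128. Column totals: 113, 66, 77. Grand total N = 256.
Expected counts (row total × column total / N):
  Adult, Fiction: 128×113/256 = 56.5000
  Adult, Non-fiction: 128×66/256 = 33.0000
  Adult, Reference: 128×77/256 = 38.5000
  Child, Fiction: 128×113/256 = 56.5000
  Child, Non-fiction: 128×66/256 = 33.0000
  Child, Reference: 128×77/256 = 38.5000
Contributions (O − E)²/E:
  (56 − 56.5000)²/56.5000 = 0.0044
  (14 − 33.0000)²/33.0000 = 10.9394
  (58 − 38.5000)²/38.5000 = 9.8766
  (57 − 56.5000)²/56.5000 = 0.0044
  (52 − 33.0000)²/33.0000 = 10.9394
  (19 − 38.5000)²/38.5000 = 9.8766
χ² = 0.0044 + 10.9394 + 9.8766 + 0.0044 + 10.9394 + 9.8766 = 41.641
df = (2−1)(3−1) = 2. Since 41.641 > 7.378, reject the null hypothesis of independence at α = 0.025.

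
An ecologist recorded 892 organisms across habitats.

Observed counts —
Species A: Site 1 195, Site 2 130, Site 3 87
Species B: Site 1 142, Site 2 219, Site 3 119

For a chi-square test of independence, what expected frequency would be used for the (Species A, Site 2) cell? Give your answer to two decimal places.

161.20

Row total (Species A) = 412; column total (Site 2) = 349; grand total N = 892.
Expected count = (row total × column total) / N = 412 × 349 / 892 = 161.20.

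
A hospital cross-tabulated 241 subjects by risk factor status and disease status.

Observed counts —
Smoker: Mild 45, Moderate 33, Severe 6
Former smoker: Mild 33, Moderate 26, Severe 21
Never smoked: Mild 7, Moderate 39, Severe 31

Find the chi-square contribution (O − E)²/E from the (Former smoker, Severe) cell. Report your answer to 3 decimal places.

Row total (Former smoker) = 80; column total (Severe) = 58; N = 241.
Expected count E = 80 × 58 / 241 = 19.253112.
Contribution = (O − E)²/E = (21 − 19.253112)² / 19.253112 = 0.158.

0.158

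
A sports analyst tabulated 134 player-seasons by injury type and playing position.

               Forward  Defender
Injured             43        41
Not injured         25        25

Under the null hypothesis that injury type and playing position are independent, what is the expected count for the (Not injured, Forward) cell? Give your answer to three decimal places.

25.373

Row total (Not injured) = 50; column total (Forward) = 68; grand total N = 134.
Expected count = (row total × column total) / N = 50 × 68 / 134 = 25.373.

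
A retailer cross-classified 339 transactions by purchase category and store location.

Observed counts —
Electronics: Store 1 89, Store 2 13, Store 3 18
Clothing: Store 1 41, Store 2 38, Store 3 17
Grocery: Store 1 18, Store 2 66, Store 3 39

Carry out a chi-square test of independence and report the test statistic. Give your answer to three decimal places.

Row totals: 120, 96, 123. Column totals: 148, 117, 74. Grand total N = 339.
Expected counts (row total × column total / N):
  Electronics, Store 1: 120×148/339 = 52.38938
  Electronics, Store 2: 120×117/339 = 41.41593
  Electronics, Store 3: 120×74/339 = 26.19469
  Clothing, Store 1: 96×148/339 = 41.91150
  Clothing, Store 2: 96×117/339 = 33.13274
  Clothing, Store 3: 96×74/339 = 20.95575
  Grocery, Store 1: 123×148/339 = 53.69912
  Grocery, Store 2: 123×117/339 = 42.45133
  Grocery, Store 3: 123×74/339 = 26.84956
Contributions (O − E)²/E:
  (89 − 52.38938)²/52.38938 = 25.5841
  (13 − 41.41593)²/41.41593 = 19.4965
  (18 − 26.19469)²/26.19469 = 2.5636
  (41 − 41.91150)²/41.91150 = 0.0198
  (38 − 33.13274)²/33.13274 = 0.7150
  (17 − 20.95575)²/20.95575 = 0.7467
  (18 − 53.69912)²/53.69912 = 23.7327
  (66 − 42.45133)²/42.45133 = 13.0630
  (39 − 26.84956)²/26.84956 = 5.4985
χ² = 25.5841 + 19.4965 + 2.5636 + 0.0198 + 0.7150 + 0.7467 + 23.7327 + 13.0630 + 5.4985 = 91.420

91.420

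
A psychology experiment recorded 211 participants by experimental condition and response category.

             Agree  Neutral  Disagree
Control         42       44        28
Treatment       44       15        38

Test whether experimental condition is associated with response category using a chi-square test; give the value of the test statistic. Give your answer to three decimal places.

14.541

Row totals: 114, 97. Column totals: 86, 59, 66. Grand total N = 211.
Expected counts (row total × column total / N):
  Control, Agree: 114×86/211 = 46.4645
  Control, Neutral: 114×59/211 = 31.8768
  Control, Disagree: 114×66/211 = 35.6588
  Treatment, Agree: 97×86/211 = 39.5355
  Treatment, Neutral: 97×59/211 = 27.1232
  Treatment, Disagree: 97×66/211 = 30.3412
Contributions (O − E)²/E:
  (42 − 46.4645)²/46.4645 = 0.4290
  (44 − 31.8768)²/31.8768 = 4.6106
  (28 − 35.6588)²/35.6588 = 1.6450
  (44 − 39.5355)²/39.5355 = 0.5041
  (15 − 27.1232)²/27.1232 = 5.4187
  (38 − 30.3412)²/30.3412 = 1.9333
χ² = 0.4290 + 4.6106 + 1.6450 + 0.5041 + 5.4187 + 1.9333 = 14.541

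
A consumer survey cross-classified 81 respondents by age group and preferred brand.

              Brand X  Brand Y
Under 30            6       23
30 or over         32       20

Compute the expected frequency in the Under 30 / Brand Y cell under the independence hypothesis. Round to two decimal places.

Row total (Under 30) = 29; column total (Brand Y) = 43; grand total N = 81.
Expected count = (row total × column total) / N = 29 × 43 / 81 = 15.40.

15.40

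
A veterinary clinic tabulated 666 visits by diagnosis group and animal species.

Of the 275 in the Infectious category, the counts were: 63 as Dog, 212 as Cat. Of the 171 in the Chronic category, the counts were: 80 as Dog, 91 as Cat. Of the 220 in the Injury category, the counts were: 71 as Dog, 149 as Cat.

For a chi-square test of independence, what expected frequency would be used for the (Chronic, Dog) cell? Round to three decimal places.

Row total (Chronic) = 171; column total (Dog) = 214; grand total N = 666.
Expected count = (row total × column total) / N = 171 × 214 / 666 = 54.946.

54.946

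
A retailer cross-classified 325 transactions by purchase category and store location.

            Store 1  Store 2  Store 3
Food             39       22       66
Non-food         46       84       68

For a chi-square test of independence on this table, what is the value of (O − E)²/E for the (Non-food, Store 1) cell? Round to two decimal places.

0.65

Row total (Non-food) = 198; column total (Store 1) = 85; N = 325.
Expected count E = 198 × 85 / 325 = 51.785.
Contribution = (O − E)²/E = (46 − 51.785)² / 51.785 = 0.65.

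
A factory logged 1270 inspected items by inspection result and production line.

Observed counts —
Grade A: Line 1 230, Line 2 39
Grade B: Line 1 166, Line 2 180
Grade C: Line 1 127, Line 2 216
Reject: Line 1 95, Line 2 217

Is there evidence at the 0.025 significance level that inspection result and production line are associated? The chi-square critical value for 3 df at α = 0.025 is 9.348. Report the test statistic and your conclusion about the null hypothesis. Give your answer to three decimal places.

Row totals: 269, 346, 343, 312. Column totals: 618, 652. Grand total N = 1270.
Expected counts (row total × column total / N):
  Grade A, Line 1: 269×618/1270 = 130.8992
  Grade A, Line 2: 269×652/1270 = 138.1008
  Grade B, Line 1: 346×618/1270 = 168.3685
  Grade B, Line 2: 346×652/1270 = 177.6315
  Grade C, Line 1: 343×618/1270 = 166.9087
  Grade C, Line 2: 343×652/1270 = 176.0913
  Reject, Line 1: 312×618/1270 = 151.8236
  Reject, Line 2: 312×652/1270 = 160.1764
Contributions (O − E)²/E:
  (230 − 130.8992)²/130.8992 = 75.0270
  (39 − 138.1008)²/138.1008 = 71.1145
  (166 − 168.3685)²/168.3685 = 0.0333
  (180 − 177.6315)²/177.6315 = 0.0316
  (127 − 166.9087)²/166.9087 = 9.5424
  (216 − 176.0913)²/176.0913 = 9.0448
  (95 − 151.8236)²/151.8236 = 21.2676
  (217 − 160.1764)²/160.1764 = 20.1585
χ² = 75.0270 + 71.1145 + 0.0333 + 0.0316 + 9.5424 + 9.0448 + 21.2676 + 20.1585 = 206.220
df = (4−1)(2−1) = 3. Since 206.220 > 9.348, reject the null hypothesis of independence at α = 0.025.

206.220; reject H₀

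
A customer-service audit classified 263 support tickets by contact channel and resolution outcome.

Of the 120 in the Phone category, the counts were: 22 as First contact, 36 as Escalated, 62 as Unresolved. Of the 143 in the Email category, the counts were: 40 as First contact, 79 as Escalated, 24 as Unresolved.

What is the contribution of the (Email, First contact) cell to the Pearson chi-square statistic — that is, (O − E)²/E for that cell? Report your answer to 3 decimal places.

1.173

Row total (Email) = 143; column total (First contact) = 62; N = 263.
Expected count E = 143 × 62 / 263 = 33.711027.
Contribution = (O − E)²/E = (40 − 33.711027)² / 33.711027 = 1.173.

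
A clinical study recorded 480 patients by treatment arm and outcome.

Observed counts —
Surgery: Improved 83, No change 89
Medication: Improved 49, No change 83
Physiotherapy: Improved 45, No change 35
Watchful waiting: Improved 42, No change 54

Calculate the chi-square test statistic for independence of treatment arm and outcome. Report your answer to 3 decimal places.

8.104

Row totals: 172, 132, 80, 96. Column totals: 219, 261. Grand total N = 480.
Expected counts (row total × column total / N):
  Surgery, Improved: 172×219/480 = 78.4750
  Surgery, No change: 172×261/480 = 93.5250
  Medication, Improved: 132×219/480 = 60.2250
  Medication, No change: 132×261/480 = 71.7750
  Physiotherapy, Improved: 80×219/480 = 36.5000
  Physiotherapy, No change: 80×261/480 = 43.5000
  Watchful waiting, Improved: 96×219/480 = 43.8000
  Watchful waiting, No change: 96×261/480 = 52.2000
Contributions (O − E)²/E:
  (83 − 78.4750)²/78.4750 = 0.2609
  (89 − 93.5250)²/93.5250 = 0.2189
  (49 − 60.2250)²/60.2250 = 2.0922
  (83 − 71.7750)²/71.7750 = 1.7555
  (45 − 36.5000)²/36.5000 = 1.9795
  (35 − 43.5000)²/43.5000 = 1.6609
  (42 − 43.8000)²/43.8000 = 0.0740
  (54 − 52.2000)²/52.2000 = 0.0621
χ² = 0.2609 + 0.2189 + 2.0922 + 1.7555 + 1.9795 + 1.6609 + 0.0740 + 0.0621 = 8.104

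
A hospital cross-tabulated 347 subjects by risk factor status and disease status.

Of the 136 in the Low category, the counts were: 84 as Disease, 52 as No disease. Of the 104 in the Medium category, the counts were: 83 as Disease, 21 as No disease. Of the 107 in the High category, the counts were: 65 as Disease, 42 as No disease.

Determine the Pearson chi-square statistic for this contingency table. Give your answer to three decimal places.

Row totals: 136, 104, 107. Column totals: 232, 115. Grand total N = 347.
Expected counts (row total × column total / N):
  Low, Disease: 136×232/347 = 90.9280
  Low, No disease: 136×115/347 = 45.0720
  Medium, Disease: 104×232/347 = 69.5331
  Medium, No disease: 104×115/347 = 34.4669
  High, Disease: 107×232/347 = 71.5389
  High, No disease: 107×115/347 = 35.4611
Contributions (O − E)²/E:
  (84 − 90.9280)²/90.9280 = 0.5279
  (52 − 45.0720)²/45.0720 = 1.0649
  (83 − 69.5331)²/69.5331 = 2.6082
  (21 − 34.4669)²/34.4669 = 5.2618
  (65 − 71.5389)²/71.5389 = 0.5977
  (42 − 35.4611)²/35.4611 = 1.2057
χ² = 0.5279 + 1.0649 + 2.6082 + 5.2618 + 0.5977 + 1.2057 = 11.266

11.266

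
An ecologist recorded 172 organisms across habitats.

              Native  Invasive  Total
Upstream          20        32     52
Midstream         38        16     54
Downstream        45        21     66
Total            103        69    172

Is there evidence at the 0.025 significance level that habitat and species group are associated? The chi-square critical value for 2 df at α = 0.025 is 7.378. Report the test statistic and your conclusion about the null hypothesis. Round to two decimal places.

14.30; reject H₀

Grand total N = 172.
Expected counts (row total × column total / N):
  Upstream, Native: 52×103/172 = 31.1395
  Upstream, Invasive: 52×69/172 = 20.8605
  Midstream, Native: 54×103/172 = 32.3372
  Midstream, Invasive: 54×69/172 = 21.6628
  Downstream, Native: 66×103/172 = 39.5233
  Downstream, Invasive: 66×69/172 = 26.4767
Contributions (O − E)²/E:
  (20 − 31.1395)²/31.1395 = 3.9849
  (32 − 20.8605)²/20.8605 = 5.9485
  (38 − 32.3372)²/32.3372 = 0.9917
  (16 − 21.6628)²/21.6628 = 1.4803
  (45 − 39.5233)²/39.5233 = 0.7589
  (21 − 26.4767)²/26.4767 = 1.1329
χ² = 3.9849 + 5.9485 + 0.9917 + 1.4803 + 0.7589 + 1.1329 = 14.30
df = (3−1)(2−1) = 2. Since 14.30 > 7.378, reject the null hypothesis of independence at α = 0.025.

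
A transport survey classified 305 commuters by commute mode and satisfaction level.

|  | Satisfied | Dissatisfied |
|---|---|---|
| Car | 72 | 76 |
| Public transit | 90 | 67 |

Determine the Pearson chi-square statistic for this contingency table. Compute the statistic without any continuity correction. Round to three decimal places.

Row totals: 148, 157. Column totals: 162, 143. Grand total N = 305.
Expected counts (row total × column total / N):
  Car, Satisfied: 148×162/305 = 78.6098
  Car, Dissatisfied: 148×143/305 = 69.3902
  Public transit, Satisfied: 157×162/305 = 83.3902
  Public transit, Dissatisfied: 157×143/305 = 73.6098
Contributions (O − E)²/E:
  (72 − 78.6098)²/78.6098 = 0.5558
  (76 − 69.3902)²/69.3902 = 0.6296
  (90 − 83.3902)²/83.3902 = 0.5239
  (67 − 73.6098)²/73.6098 = 0.5935
χ² = 0.5558 + 0.6296 + 0.5239 + 0.5935 = 2.303

2.303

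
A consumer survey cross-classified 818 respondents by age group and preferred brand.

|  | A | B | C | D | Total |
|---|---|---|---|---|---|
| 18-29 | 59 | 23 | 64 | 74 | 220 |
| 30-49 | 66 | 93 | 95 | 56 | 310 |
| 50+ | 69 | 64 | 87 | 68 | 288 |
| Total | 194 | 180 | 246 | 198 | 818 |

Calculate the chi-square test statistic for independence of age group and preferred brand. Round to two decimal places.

37.08

Grand total N = 818.
Expected counts (row total × column total / N):
  18-29, A: 220×194/818 = 52.176
  18-29, B: 220×180/818 = 48.411
  18-29, C: 220×246/818 = 66.161
  18-29, D: 220×198/818 = 53.252
  30-49, A: 310×194/818 = 73.521
  30-49, B: 310×180/818 = 68.215
  30-49, C: 310×246/818 = 93.227
  30-49, D: 310×198/818 = 75.037
  50+, A: 288×194/818 = 68.303
  50+, B: 288×180/818 = 63.374
  50+, C: 288×246/818 = 86.611
  50+, D: 288×198/818 = 69.711
Contributions (O − E)²/E:
  (59 − 52.176)²/52.176 = 0.8925
  (23 − 48.411)²/48.411 = 13.3383
  (64 − 66.161)²/66.161 = 0.0706
  (74 − 53.252)²/53.252 = 8.0838
  (66 − 73.521)²/73.521 = 0.7694
  (93 − 68.215)²/68.215 = 9.0053
  (95 − 93.227)²/93.227 = 0.0337
  (56 − 75.037)²/75.037 = 4.8297
  (69 − 68.303)²/68.303 = 0.0071
  (64 − 63.374)²/63.374 = 0.0062
  (87 − 86.611)²/86.611 = 0.0017
  (68 − 69.711)²/69.711 = 0.0420
χ² = 0.8925 + 13.3383 + 0.0706 + 8.0838 + 0.7694 + 9.0053 + 0.0337 + 4.8297 + 0.0071 + 0.0062 + 0.0017 + 0.0420 = 37.08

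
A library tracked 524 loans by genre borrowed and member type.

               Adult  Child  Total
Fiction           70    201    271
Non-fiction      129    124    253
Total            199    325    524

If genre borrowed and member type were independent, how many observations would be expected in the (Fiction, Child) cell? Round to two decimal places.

168.08

Row total (Fiction) = 271; column total (Child) = 325; grand total N = 524.
Expected count = (row total × column total) / N = 271 × 325 / 524 = 168.08.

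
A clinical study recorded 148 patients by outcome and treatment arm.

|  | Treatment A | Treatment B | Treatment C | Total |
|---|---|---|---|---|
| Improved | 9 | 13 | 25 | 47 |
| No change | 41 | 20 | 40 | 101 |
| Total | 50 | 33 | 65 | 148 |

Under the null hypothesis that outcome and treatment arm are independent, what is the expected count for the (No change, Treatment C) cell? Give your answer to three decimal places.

Row total (No change) = 101; column total (Treatment C) = 65; grand total N = 148.
Expected count = (row total × column total) / N = 101 × 65 / 148 = 44.358.

44.358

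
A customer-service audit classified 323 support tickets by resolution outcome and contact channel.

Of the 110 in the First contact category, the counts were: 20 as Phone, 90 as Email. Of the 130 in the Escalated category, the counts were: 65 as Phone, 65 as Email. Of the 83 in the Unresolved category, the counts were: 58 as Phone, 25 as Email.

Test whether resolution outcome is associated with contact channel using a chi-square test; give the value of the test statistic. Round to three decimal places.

54.138

Row totals: 110, 130, 83. Column totals: 143, 180. Grand total N = 323.
Expected counts (row total × column total / N):
  First contact, Phone: 110×143/323 = 48.6997
  First contact, Email: 110×180/323 = 61.3003
  Escalated, Phone: 130×143/323 = 57.5542
  Escalated, Email: 130×180/323 = 72.4458
  Unresolved, Phone: 83×143/323 = 36.7461
  Unresolved, Email: 83×180/323 = 46.2539
Contributions (O − E)²/E:
  (20 − 48.6997)²/48.6997 = 16.9133
  (90 − 61.3003)²/61.3003 = 13.4367
  (65 − 57.5542)²/57.5542 = 0.9633
  (65 − 72.4458)²/72.4458 = 0.7653
  (58 − 36.7461)²/36.7461 = 12.2932
  (25 − 46.2539)²/46.2539 = 9.7663
χ² = 16.9133 + 13.4367 + 0.9633 + 0.7653 + 12.2932 + 9.7663 = 54.138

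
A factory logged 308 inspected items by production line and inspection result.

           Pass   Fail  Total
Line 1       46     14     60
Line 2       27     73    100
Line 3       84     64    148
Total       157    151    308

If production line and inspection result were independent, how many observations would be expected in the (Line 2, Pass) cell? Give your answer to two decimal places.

Row total (Line 2) = 100; column total (Pass) = 157; grand total N = 308.
Expected count = (row total × column total) / N = 100 × 157 / 308 = 50.97.

50.97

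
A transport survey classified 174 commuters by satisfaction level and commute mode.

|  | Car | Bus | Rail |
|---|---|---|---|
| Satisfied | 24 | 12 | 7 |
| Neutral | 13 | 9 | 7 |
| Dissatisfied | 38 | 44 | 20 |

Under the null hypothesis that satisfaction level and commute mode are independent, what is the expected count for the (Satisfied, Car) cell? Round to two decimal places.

Row total (Satisfied) = 43; column total (Car) = 75; grand total N = 174.
Expected count = (row total × column total) / N = 43 × 75 / 174 = 18.53.

18.53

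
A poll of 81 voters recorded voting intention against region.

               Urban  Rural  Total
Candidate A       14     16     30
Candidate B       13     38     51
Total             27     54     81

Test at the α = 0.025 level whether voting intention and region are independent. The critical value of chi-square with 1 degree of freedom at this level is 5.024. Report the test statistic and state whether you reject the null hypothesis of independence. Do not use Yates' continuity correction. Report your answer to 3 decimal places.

Grand total N = 81.
Expected counts (row total × column total / N):
  Candidate A, Urban: 30×27/81 = 10.0000
  Candidate A, Rural: 30×54/81 = 20.0000
  Candidate B, Urban: 51×27/81 = 17.0000
  Candidate B, Rural: 51×54/81 = 34.0000
Contributions (O − E)²/E:
  (14 − 10.0000)²/10.0000 = 1.6000
  (16 − 20.0000)²/20.0000 = 0.8000
  (13 − 17.0000)²/17.0000 = 0.9412
  (38 − 34.0000)²/34.0000 = 0.4706
χ² = 1.6000 + 0.8000 + 0.9412 + 0.4706 = 3.812
df = (2−1)(2−1) = 1. Since 3.812 < 5.024, fail to reject the null hypothesis of independence at α = 0.025.

3.812; fail to reject H₀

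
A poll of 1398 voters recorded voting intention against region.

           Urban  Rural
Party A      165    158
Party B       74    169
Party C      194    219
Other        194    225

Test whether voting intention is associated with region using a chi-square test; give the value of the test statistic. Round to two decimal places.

26.55

Row totals: 323, 243, 413, 419. Column totals: 627, 771. Grand total N = 1398.
Expected counts (row total × column total / N):
  Party A, Urban: 323×627/1398 = 144.865
  Party A, Rural: 323×771/1398 = 178.135
  Party B, Urban: 243×627/1398 = 108.985
  Party B, Rural: 243×771/1398 = 134.015
  Party C, Urban: 413×627/1398 = 185.230
  Party C, Rural: 413×771/1398 = 227.770
  Other, Urban: 419×627/1398 = 187.921
  Other, Rural: 419×771/1398 = 231.079
Contributions (O − E)²/E:
  (165 − 144.865)²/144.865 = 2.7986
  (158 − 178.135)²/178.135 = 2.2759
  (74 − 108.985)²/108.985 = 11.2304
  (169 − 134.015)²/134.015 = 9.1329
  (194 − 185.230)²/185.230 = 0.4152
  (219 − 227.770)²/227.770 = 0.3377
  (194 − 187.921)²/187.921 = 0.1966
  (225 − 231.079)²/231.079 = 0.1599
χ² = 2.7986 + 2.2759 + 11.2304 + 9.1329 + 0.4152 + 0.3377 + 0.1966 + 0.1599 = 26.55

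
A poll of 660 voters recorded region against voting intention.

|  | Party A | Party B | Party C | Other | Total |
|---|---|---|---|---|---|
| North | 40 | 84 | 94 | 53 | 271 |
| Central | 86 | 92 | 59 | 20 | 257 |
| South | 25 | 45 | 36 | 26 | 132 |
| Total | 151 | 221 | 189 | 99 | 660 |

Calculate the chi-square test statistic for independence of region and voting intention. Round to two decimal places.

43.28

Grand total N = 660.
Expected counts (row total × column total / N):
  North, Party A: 271×151/660 = 62.002
  North, Party B: 271×221/660 = 90.744
  North, Party C: 271×189/660 = 77.605
  North, Other: 271×99/660 = 40.650
  Central, Party A: 257×151/660 = 58.798
  Central, Party B: 257×221/660 = 86.056
  Central, Party C: 257×189/660 = 73.595
  Central, Other: 257×99/660 = 38.550
  South, Party A: 132×151/660 = 30.200
  South, Party B: 132×221/660 = 44.200
  South, Party C: 132×189/660 = 37.800
  South, Other: 132×99/660 = 19.800
Contributions (O − E)²/E:
  (40 − 62.002)²/62.002 = 7.8076
  (84 − 90.744)²/90.744 = 0.5012
  (94 − 77.605)²/77.605 = 3.4636
  (53 − 40.650)²/40.650 = 3.7521
  (86 − 58.798)²/58.798 = 12.5846
  (92 − 86.056)²/86.056 = 0.4106
  (59 − 73.595)²/73.595 = 2.8944
  (20 − 38.550)²/38.550 = 8.9261
  (25 − 30.200)²/30.200 = 0.8954
  (45 − 44.200)²/44.200 = 0.0145
  (36 − 37.800)²/37.800 = 0.0857
  (26 − 19.800)²/19.800 = 1.9414
χ² = 7.8076 + 0.5012 + 3.4636 + 3.7521 + 12.5846 + 0.4106 + 2.8944 + 8.9261 + 0.8954 + 0.0145 + 0.0857 + 1.9414 = 43.28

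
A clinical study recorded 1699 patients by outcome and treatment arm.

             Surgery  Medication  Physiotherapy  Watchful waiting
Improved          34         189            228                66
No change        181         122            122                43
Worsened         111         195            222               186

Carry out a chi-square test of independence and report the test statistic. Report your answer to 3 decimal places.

233.503

Row totals: 517, 468, 714. Column totals: 326, 506, 572, 295. Grand total N = 1699.
Expected counts (row total × column total / N):
  Improved, Surgery: 517×326/1699 = 99.2007
  Improved, Medication: 517×506/1699 = 153.9741
  Improved, Physiotherapy: 517×572/1699 = 174.0577
  Improved, Watchful waiting: 517×295/1699 = 89.7675
  No change, Surgery: 468×326/1699 = 89.7987
  No change, Medication: 468×506/1699 = 139.3808
  No change, Physiotherapy: 468×572/1699 = 157.5609
  No change, Watchful waiting: 468×295/1699 = 81.2596
  Worsened, Surgery: 714×326/1699 = 137.0006
  Worsened, Medication: 714×506/1699 = 212.6451
  Worsened, Physiotherapy: 714×572/1699 = 240.3814
  Worsened, Watchful waiting: 714×295/1699 = 123.9729
Contributions (O − E)²/E:
  (34 − 99.2007)²/99.2007 = 42.8538
  (189 − 153.9741)²/153.9741 = 7.9677
  (228 − 174.0577)²/174.0577 = 16.7173
  (66 − 89.7675)²/89.7675 = 6.2929
  (181 − 89.7987)²/89.7987 = 92.6258
  (122 − 139.3808)²/139.3808 = 2.1674
  (122 − 157.5609)²/157.5609 = 8.0260
  (43 − 81.2596)²/81.2596 = 18.0138
  (111 − 137.0006)²/137.0006 = 4.9345
  (195 − 212.6451)²/212.6451 = 1.4642
  (222 − 240.3814)²/240.3814 = 1.4056
  (186 − 123.9729)²/123.9729 = 31.0339
χ² = 42.8538 + 7.9677 + 16.7173 + 6.2929 + 92.6258 + 2.1674 + 8.0260 + 18.0138 + 4.9345 + 1.4642 + 1.4056 + 31.0339 = 233.503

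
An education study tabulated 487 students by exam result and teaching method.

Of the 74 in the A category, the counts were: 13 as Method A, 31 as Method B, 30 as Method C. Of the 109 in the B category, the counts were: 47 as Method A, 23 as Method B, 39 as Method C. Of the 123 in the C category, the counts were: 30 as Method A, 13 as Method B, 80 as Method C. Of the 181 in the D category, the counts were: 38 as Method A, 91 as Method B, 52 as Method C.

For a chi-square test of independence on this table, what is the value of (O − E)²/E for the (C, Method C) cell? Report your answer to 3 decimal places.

16.835

Row total (C) = 123; column total (Method C) = 201; N = 487.
Expected count E = 123 × 201 / 487 = 50.7659.
Contribution = (O − E)²/E = (80 − 50.7659)² / 50.7659 = 16.835.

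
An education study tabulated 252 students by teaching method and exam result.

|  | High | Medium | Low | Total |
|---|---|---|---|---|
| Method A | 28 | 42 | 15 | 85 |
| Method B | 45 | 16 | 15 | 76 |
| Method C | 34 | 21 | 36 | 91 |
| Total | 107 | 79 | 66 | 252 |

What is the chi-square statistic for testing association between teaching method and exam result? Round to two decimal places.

Grand total N = 252.
Expected counts (row total × column total / N):
  Method A, High: 85×107/252 = 36.091
  Method A, Medium: 85×79/252 = 26.647
  Method A, Low: 85×66/252 = 22.262
  Method B, High: 76×107/252 = 32.270
  Method B, Medium: 76×79/252 = 23.825
  Method B, Low: 76×66/252 = 19.905
  Method C, High: 91×107/252 = 38.639
  Method C, Medium: 91×79/252 = 28.528
  Method C, Low: 91×66/252 = 23.833
Contributions (O − E)²/E:
  (28 − 36.091)²/36.091 = 1.8139
  (42 − 26.647)²/26.647 = 8.8458
  (15 − 22.262)²/22.262 = 2.3689
  (45 − 32.270)²/32.270 = 5.0218
  (16 − 23.825)²/23.825 = 2.5700
  (15 − 19.905)²/19.905 = 1.2087
  (34 − 38.639)²/38.639 = 0.5570
  (21 − 28.528)²/28.528 = 1.9865
  (36 − 23.833)²/23.833 = 6.2114
χ² = 1.8139 + 8.8458 + 2.3689 + 5.0218 + 2.5700 + 1.2087 + 0.5570 + 1.9865 + 6.2114 = 30.58

30.58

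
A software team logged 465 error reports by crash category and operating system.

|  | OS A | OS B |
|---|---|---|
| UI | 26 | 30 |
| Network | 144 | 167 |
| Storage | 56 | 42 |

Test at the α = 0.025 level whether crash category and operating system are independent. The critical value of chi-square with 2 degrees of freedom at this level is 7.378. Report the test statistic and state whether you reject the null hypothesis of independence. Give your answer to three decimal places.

3.626; fail to reject H₀

Row totals: 56, 311, 98. Column totals: 226, 239. Grand total N = 465.
Expected counts (row total × column total / N):
  UI, OS A: 56×226/465 = 27.2172
  UI, OS B: 56×239/465 = 28.7828
  Network, OS A: 311×226/465 = 151.1527
  Network, OS B: 311×239/465 = 159.8473
  Storage, OS A: 98×226/465 = 47.6301
  Storage, OS B: 98×239/465 = 50.3699
Contributions (O − E)²/E:
  (26 − 27.2172)²/27.2172 = 0.0544
  (30 − 28.7828)²/28.7828 = 0.0515
  (144 − 151.1527)²/151.1527 = 0.3385
  (167 − 159.8473)²/159.8473 = 0.3201
  (56 − 47.6301)²/47.6301 = 1.4708
  (42 − 50.3699)²/50.3699 = 1.3908
χ² = 0.0544 + 0.0515 + 0.3385 + 0.3201 + 1.4708 + 1.3908 = 3.626
df = (3−1)(2−1) = 2. Since 3.626 < 7.378, fail to reject the null hypothesis of independence at α = 0.025.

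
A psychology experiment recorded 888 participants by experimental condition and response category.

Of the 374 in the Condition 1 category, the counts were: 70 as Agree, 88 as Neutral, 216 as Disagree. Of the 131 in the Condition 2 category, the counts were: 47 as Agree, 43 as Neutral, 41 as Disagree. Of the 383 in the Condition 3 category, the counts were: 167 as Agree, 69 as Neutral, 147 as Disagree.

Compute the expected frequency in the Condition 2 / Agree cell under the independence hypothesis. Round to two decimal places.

Row total (Condition 2) = 131; column total (Agree) = 284; grand total N = 888.
Expected count = (row total × column total) / N = 131 × 284 / 888 = 41.90.

41.90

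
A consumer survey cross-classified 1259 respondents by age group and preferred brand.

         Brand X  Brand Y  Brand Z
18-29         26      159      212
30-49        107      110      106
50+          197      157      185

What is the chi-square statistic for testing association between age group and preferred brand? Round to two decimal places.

120.85

Row totals: 397, 323, 539. Column totals: 330, 426, 503. Grand total N = 1259.
Expected counts (row total × column total / N):
  18-29, Brand X: 397×330/1259 = 104.059
  18-29, Brand Y: 397×426/1259 = 134.330
  18-29, Brand Z: 397×503/1259 = 158.611
  30-49, Brand X: 323×330/1259 = 84.662
  30-49, Brand Y: 323×426/1259 = 109.292
  30-49, Brand Z: 323×503/1259 = 129.046
  50+, Brand X: 539×330/1259 = 141.279
  50+, Brand Y: 539×426/1259 = 182.378
  50+, Brand Z: 539×503/1259 = 215.343
Contributions (O − E)²/E:
  (26 − 104.059)²/104.059 = 58.5553
  (159 − 134.330)²/134.330 = 4.5307
  (212 − 158.611)²/158.611 = 17.9709
  (107 − 84.662)²/84.662 = 5.8939
  (110 − 109.292)²/109.292 = 0.0046
  (106 − 129.046)²/129.046 = 4.1157
  (197 − 141.279)²/141.279 = 21.9766
  (157 − 182.378)²/182.378 = 3.5314
  (185 − 215.343)²/215.343 = 4.2755
χ² = 58.5553 + 4.5307 + 17.9709 + 5.8939 + 0.0046 + 4.1157 + 21.9766 + 3.5314 + 4.2755 = 120.85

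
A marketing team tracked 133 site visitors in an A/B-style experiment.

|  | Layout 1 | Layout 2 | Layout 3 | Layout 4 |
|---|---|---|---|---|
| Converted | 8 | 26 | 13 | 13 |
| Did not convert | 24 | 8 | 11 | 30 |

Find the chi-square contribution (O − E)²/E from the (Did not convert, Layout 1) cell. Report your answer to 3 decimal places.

Row total (Did not convert) = 73; column total (Layout 1) = 32; N = 133.
Expected count E = 73 × 32 / 133 = 17.5639.
Contribution = (O − E)²/E = (24 − 17.5639)² / 17.5639 = 2.358.

2.358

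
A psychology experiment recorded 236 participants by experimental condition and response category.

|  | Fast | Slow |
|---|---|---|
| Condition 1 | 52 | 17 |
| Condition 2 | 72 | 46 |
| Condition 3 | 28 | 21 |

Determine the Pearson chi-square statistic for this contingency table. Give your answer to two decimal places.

5.33

Row totals: 69, 118, 49. Column totals: 152, 84. Grand total N = 236.
Expected counts (row total × column total / N):
  Condition 1, Fast: 69×152/236 = 44.441
  Condition 1, Slow: 69×84/236 = 24.559
  Condition 2, Fast: 118×152/236 = 76.000
  Condition 2, Slow: 118×84/236 = 42.000
  Condition 3, Fast: 49×152/236 = 31.559
  Condition 3, Slow: 49×84/236 = 17.441
Contributions (O − E)²/E:
  (52 − 44.441)²/44.441 = 1.2857
  (17 − 24.559)²/24.559 = 2.3266
  (72 − 76.000)²/76.000 = 0.2105
  (46 − 42.000)²/42.000 = 0.3810
  (28 − 31.559)²/31.559 = 0.4014
  (21 − 17.441)²/17.441 = 0.7262
χ² = 1.2857 + 2.3266 + 0.2105 + 0.3810 + 0.4014 + 0.7262 = 5.33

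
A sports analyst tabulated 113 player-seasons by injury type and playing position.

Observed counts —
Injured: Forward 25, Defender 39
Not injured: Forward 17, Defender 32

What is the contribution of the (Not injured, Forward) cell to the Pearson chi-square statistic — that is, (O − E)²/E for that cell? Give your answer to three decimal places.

Row total (Not injured) = 49; column total (Forward) = 42; N = 113.
Expected count E = 49 × 42 / 113 = 18.2124.
Contribution = (O − E)²/E = (17 − 18.2124)² / 18.2124 = 0.081.

0.081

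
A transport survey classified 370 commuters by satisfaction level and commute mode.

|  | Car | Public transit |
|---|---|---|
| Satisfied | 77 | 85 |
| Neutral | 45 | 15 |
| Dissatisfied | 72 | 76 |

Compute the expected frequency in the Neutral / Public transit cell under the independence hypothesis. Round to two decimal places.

Row total (Neutral) = 60; column total (Public transit) = 176; grand total N = 370.
Expected count = (row total × column total) / N = 60 × 176 / 370 = 28.54.

28.54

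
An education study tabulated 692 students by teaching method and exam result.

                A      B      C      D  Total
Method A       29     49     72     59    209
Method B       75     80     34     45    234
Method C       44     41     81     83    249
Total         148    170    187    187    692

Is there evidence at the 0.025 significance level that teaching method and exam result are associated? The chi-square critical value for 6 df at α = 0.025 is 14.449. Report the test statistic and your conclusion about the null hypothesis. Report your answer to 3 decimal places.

Grand total N = 692.
Expected counts (row total × column total / N):
  Method A, A: 209×148/692 = 44.6994
  Method A, B: 209×170/692 = 51.3439
  Method A, C: 209×187/692 = 56.4783
  Method A, D: 209×187/692 = 56.4783
  Method B, A: 234×148/692 = 50.0462
  Method B, B: 234×170/692 = 57.4855
  Method B, C: 234×187/692 = 63.2341
  Method B, D: 234×187/692 = 63.2341
  Method C, A: 249×148/692 = 53.2543
  Method C, B: 249×170/692 = 61.1705
  Method C, C: 249×187/692 = 67.2876
  Method C, D: 249×187/692 = 67.2876
Contributions (O − E)²/E:
  (29 − 44.6994)²/44.6994 = 5.5140
  (49 − 51.3439)²/51.3439 = 0.1070
  (72 − 56.4783)²/56.4783 = 4.2658
  (59 − 56.4783)²/56.4783 = 0.1126
  (75 − 50.0462)²/50.0462 = 12.4423
  (80 − 57.4855)²/57.4855 = 8.8179
  (34 − 63.2341)²/63.2341 = 13.5154
  (45 − 63.2341)²/63.2341 = 5.2580
  (44 − 53.2543)²/53.2543 = 1.6082
  (41 − 61.1705)²/61.1705 = 6.6511
  (81 − 67.2876)²/67.2876 = 2.7944
  (83 − 67.2876)²/67.2876 = 3.6690
χ² = 5.5140 + 0.1070 + 4.2658 + 0.1126 + 12.4423 + 8.8179 + 13.5154 + 5.2580 + 1.6082 + 6.6511 + 2.7944 + 3.6690 = 64.756
df = (3−1)(4−1) = 6. Since 64.756 > 14.449, reject the null hypothesis of independence at α = 0.025.

64.756; reject H₀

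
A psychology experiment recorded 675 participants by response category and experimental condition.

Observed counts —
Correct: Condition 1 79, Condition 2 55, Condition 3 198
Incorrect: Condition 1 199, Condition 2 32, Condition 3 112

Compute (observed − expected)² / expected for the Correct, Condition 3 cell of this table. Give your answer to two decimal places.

Row total (Correct) = 332; column total (Condition 3) = 310; N = 675.
Expected count E = 332 × 310 / 675 = 152.474.
Contribution = (O − E)²/E = (198 − 152.474)² / 152.474 = 13.59.

13.59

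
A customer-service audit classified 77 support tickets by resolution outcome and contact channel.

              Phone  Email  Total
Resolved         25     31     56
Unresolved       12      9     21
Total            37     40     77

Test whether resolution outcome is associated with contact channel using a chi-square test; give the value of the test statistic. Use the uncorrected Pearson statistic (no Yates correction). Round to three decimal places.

Grand total N = 77.
Expected counts (row total × column total / N):
  Resolved, Phone: 56×37/77 = 26.9091
  Resolved, Email: 56×40/77 = 29.0909
  Unresolved, Phone: 21×37/77 = 10.0909
  Unresolved, Email: 21×40/77 = 10.9091
Contributions (O − E)²/E:
  (25 − 26.9091)²/26.9091 = 0.1354
  (31 − 29.0909)²/29.0909 = 0.1253
  (12 − 10.0909)²/10.0909 = 0.3612
  (9 − 10.9091)²/10.9091 = 0.3341
χ² = 0.1354 + 0.1253 + 0.3612 + 0.3341 = 0.956

0.956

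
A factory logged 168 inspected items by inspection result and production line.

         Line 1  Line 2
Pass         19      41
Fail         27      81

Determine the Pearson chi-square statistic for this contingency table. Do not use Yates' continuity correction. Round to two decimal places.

0.86

Row totals: 60, 108. Column totals: 46, 122. Grand total N = 168.
Expected counts (row total × column total / N):
  Pass, Line 1: 60×46/168 = 16.429
  Pass, Line 2: 60×122/168 = 43.571
  Fail, Line 1: 108×46/168 = 29.571
  Fail, Line 2: 108×122/168 = 78.429
Contributions (O − E)²/E:
  (19 − 16.429)²/16.429 = 0.4023
  (41 − 43.571)²/43.571 = 0.1517
  (27 − 29.571)²/29.571 = 0.2235
  (81 − 78.429)²/78.429 = 0.0843
χ² = 0.4023 + 0.1517 + 0.2235 + 0.0843 = 0.86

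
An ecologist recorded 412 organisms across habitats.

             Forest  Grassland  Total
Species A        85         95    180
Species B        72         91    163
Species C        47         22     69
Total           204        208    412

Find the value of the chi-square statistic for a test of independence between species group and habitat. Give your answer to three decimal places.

11.791

Grand total N = 412.
Expected counts (row total × column total / N):
  Species A, Forest: 180×204/412 = 89.1262
  Species A, Grassland: 180×208/412 = 90.8738
  Species B, Forest: 163×204/412 = 80.7087
  Species B, Grassland: 163×208/412 = 82.2913
  Species C, Forest: 69×204/412 = 34.1650
  Species C, Grassland: 69×208/412 = 34.8350
Contributions (O − E)²/E:
  (85 − 89.1262)²/89.1262 = 0.1910
  (95 − 90.8738)²/90.8738 = 0.1874
  (72 − 80.7087)²/80.7087 = 0.9397
  (91 − 82.2913)²/82.2913 = 0.9216
  (47 − 34.1650)²/34.1650 = 4.8218
  (22 − 34.8350)²/34.8350 = 4.7291
χ² = 0.1910 + 0.1874 + 0.9397 + 0.9216 + 4.8218 + 4.7291 = 11.791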